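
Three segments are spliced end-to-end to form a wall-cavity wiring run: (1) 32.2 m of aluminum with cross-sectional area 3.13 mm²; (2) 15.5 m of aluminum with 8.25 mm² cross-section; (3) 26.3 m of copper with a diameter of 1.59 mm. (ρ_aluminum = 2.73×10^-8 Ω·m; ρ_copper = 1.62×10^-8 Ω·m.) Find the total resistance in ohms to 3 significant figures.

0.547 Ω

Seg 1: A = 3.13 mm² = 3.130e-06 m²
R_1 = (2.73×10^-8)(32.2)/(3.130e-06) = 0.2808 Ω
Seg 2: A = 8.25 mm² = 8.250e-06 m²
R_2 = (2.73×10^-8)(15.5)/(8.250e-06) = 0.05129 Ω
Seg 3: A = π(d/2)² = π(7.9500e-04 m)² = 1.986e-06 m²
R_3 = (1.62×10^-8)(26.3)/(1.986e-06) = 0.2146 Ω
R_total = R_1 + R_2 + R_3 = 0.547 Ω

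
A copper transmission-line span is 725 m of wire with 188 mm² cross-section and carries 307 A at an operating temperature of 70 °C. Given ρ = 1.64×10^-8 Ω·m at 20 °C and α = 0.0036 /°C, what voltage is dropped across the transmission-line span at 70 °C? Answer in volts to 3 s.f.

22.9 V

A = 188 mm² = 1.880e-04 m²
R₍20₎ = ρL/A = (1.64×10^-8)(725)/(1.880e-04) = 0.06324 Ω
R₍70₎ = R₍20₎(1 + αΔT) = 0.06324 × (1 + 0.0036×50) = 0.07463 Ω
V = IR = 307 × 0.07463 = 22.9 V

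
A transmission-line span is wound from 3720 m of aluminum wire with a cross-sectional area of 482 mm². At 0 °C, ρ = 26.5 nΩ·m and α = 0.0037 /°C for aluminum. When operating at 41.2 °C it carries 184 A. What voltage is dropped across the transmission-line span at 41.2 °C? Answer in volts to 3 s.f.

43.4 V

ρ = 26.5 nΩ·m = 2.65×10^-8 Ω·m
A = 482 mm² = 4.820e-04 m²
R₍0₎ = ρL/A = (2.65×10^-8)(3720)/(4.820e-04) = 0.2045 Ω
R₍41.2₎ = R₍0₎(1 + αΔT) = 0.2045 × (1 + 0.0037×41.2) = 0.2357 Ω
V = IR = 184 × 0.2357 = 43.4 V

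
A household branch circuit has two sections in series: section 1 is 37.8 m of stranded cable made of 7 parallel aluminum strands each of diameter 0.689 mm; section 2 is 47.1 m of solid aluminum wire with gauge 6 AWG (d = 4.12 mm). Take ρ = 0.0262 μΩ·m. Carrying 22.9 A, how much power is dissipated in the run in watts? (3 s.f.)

ρ = 0.0262 μΩ·m = 2.62×10^-8 Ω·m
Section 1: A_strand = π(3.4450e-04)² = 3.728e-07 m²; R₁ = ρL/(N·A_s) = (2.62×10^-8)(37.8)/(7×3.728e-07) = 0.3795 Ω
Section 2: A = π(4.12/2 mm)² = π(2.0600e-03 m)² = 1.333e-05 m²
R₂ = (2.62×10^-8)(47.1)/(1.333e-05) = 0.09256 Ω
R = R₁ + R₂ = 0.472 Ω
P = I²R = (22.9)² × 0.472 = 248 W

248 W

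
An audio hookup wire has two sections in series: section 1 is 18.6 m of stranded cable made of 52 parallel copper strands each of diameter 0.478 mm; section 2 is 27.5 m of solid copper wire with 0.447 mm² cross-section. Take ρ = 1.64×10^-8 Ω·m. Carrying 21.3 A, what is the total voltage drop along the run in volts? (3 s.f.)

22.2 V

Section 1: A_strand = π(2.3900e-04)² = 1.795e-07 m²; R₁ = ρL/(N·A_s) = (1.64×10^-8)(18.6)/(52×1.795e-07) = 0.03269 Ω
Section 2: A = 0.447 mm² = 4.470e-07 m²
R₂ = (1.64×10^-8)(27.5)/(4.470e-07) = 1.009 Ω
R = R₁ + R₂ = 1.042 Ω
V = IR = 21.3 × 1.042 = 22.2 V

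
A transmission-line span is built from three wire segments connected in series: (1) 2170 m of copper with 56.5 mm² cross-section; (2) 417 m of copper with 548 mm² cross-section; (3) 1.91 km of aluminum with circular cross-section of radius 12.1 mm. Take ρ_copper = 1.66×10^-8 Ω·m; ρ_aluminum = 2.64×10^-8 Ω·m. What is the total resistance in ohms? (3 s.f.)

0.760 Ω

Seg 1: A = 56.5 mm² = 5.650e-05 m²
R_1 = (1.66×10^-8)(2170)/(5.650e-05) = 0.6376 Ω
Seg 2: A = 548 mm² = 5.480e-04 m²
R_2 = (1.66×10^-8)(417)/(5.480e-04) = 0.01263 Ω
Seg 3: A = πr² = π(1.2100e-02 m)² = 4.600e-04 m²
R_3 = (2.64×10^-8)(1910)/(4.600e-04) = 0.1096 Ω
R_total = R_1 + R_2 + R_3 = 0.760 Ω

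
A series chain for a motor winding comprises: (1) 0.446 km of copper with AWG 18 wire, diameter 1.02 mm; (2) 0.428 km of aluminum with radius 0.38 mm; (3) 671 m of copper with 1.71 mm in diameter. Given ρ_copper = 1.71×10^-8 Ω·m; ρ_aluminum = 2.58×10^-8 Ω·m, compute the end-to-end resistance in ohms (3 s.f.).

38.7 Ω

Seg 1: A = π(1.02/2 mm)² = π(5.1000e-04 m)² = 8.171e-07 m²
R_1 = (1.71×10^-8)(446)/(8.171e-07) = 9.333 Ω
Seg 2: A = πr² = π(3.8000e-04 m)² = 4.536e-07 m²
R_2 = (2.58×10^-8)(428)/(4.536e-07) = 24.34 Ω
Seg 3: A = π(d/2)² = π(8.5500e-04 m)² = 2.297e-06 m²
R_3 = (1.71×10^-8)(671)/(2.297e-06) = 4.996 Ω
R_total = R_1 + R_2 + R_3 = 38.7 Ω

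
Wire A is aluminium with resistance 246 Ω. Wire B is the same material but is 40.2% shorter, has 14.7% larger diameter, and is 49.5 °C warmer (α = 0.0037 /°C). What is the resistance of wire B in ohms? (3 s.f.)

R ∝ ρL/d² with ρ ∝ (1+αΔT), so R_B/R_A = (1 − 40.2/100) × (1 + 14.7/100)⁻² × (1 + 0.0037×49.5)
= 0.598 × 0.7601 × 1.183 = 0.5378
R_B = 0.5378 × 246 = 132 Ω

132 Ω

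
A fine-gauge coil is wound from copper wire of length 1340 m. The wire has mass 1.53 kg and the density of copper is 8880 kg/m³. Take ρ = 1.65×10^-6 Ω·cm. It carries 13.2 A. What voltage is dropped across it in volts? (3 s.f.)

ρ = 1.65×10^-6 Ω·cm = 1.65×10^-8 Ω·m
A = m/(density·L) = 1.53/(8880×1340) = 1.2858e-07 m²
R = ρL/A = (1.65×10^-8)(1340)/(1.2858e-07) = 172 Ω
V = IR = 13.2 × 172 = 2270 V

2270 V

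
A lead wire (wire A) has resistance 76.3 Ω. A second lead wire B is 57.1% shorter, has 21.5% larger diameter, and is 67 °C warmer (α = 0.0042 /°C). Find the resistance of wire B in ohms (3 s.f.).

R ∝ ρL/d² with ρ ∝ (1+αΔT), so R_B/R_A = (1 − 57.1/100) × (1 + 21.5/100)⁻² × (1 + 0.0042×67)
= 0.429 × 0.6774 × 1.281 = 0.3724
R_B = 0.3724 × 76.3 = 28.4 Ω

28.4 Ω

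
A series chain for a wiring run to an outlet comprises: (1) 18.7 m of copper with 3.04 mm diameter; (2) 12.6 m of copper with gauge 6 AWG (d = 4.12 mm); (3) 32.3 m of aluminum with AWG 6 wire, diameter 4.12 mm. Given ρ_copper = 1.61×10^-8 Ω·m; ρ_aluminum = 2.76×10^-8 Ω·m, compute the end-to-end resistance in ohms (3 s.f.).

0.124 Ω

Seg 1: A = π(d/2)² = π(1.5200e-03 m)² = 7.258e-06 m²
R_1 = (1.61×10^-8)(18.7)/(7.258e-06) = 0.04148 Ω
Seg 2: A = π(4.12/2 mm)² = π(2.0600e-03 m)² = 1.333e-05 m²
R_2 = (1.61×10^-8)(12.6)/(1.333e-05) = 0.01522 Ω
Seg 3: A = π(4.12/2 mm)² = π(2.0600e-03 m)² = 1.333e-05 m²
R_3 = (2.76×10^-8)(32.3)/(1.333e-05) = 0.06687 Ω
R_total = R_1 + R_2 + R_3 = 0.124 Ω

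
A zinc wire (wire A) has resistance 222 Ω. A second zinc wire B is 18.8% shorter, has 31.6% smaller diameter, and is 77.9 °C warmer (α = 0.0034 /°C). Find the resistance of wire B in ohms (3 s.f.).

487 Ω

R ∝ ρL/d² with ρ ∝ (1+αΔT), so R_B/R_A = (1 − 18.8/100) × (1 − 31.6/100)⁻² × (1 + 0.0034×77.9)
= 0.812 × 2.137 × 1.265 = 2.195
R_B = 2.195 × 222 = 487 Ω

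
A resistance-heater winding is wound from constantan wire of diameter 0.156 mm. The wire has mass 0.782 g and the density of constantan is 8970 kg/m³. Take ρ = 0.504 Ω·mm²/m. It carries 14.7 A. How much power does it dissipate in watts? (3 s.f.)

26000 W

ρ = 0.504 Ω·mm²/m = 5.04×10^-7 Ω·m
A = π(d/2)² = π(7.8000e-05 m)² = 1.9113e-08 m²
L = m/(density·A) = 7.820×10^-4/(8970×1.9113e-08) = 4.561 m
R = ρL/A = (5.04×10^-7)(4.561)/(1.9113e-08) = 120.3 Ω
P = I²R = (14.7)² × 120.3 = 26000 W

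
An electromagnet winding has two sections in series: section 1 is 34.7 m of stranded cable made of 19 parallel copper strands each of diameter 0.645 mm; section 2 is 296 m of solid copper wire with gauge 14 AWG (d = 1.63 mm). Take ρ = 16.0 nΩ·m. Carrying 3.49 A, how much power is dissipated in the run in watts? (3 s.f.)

28.7 W

ρ = 16.0 nΩ·m = 1.60×10^-8 Ω·m
Section 1: A_strand = π(3.2250e-04)² = 3.267e-07 m²; R₁ = ρL/(N·A_s) = (1.60×10^-8)(34.7)/(19×3.267e-07) = 0.08943 Ω
Section 2: A = π(1.63/2 mm)² = π(8.1500e-04 m)² = 2.087e-06 m²
R₂ = (1.60×10^-8)(296)/(2.087e-06) = 2.27 Ω
R = R₁ + R₂ = 2.359 Ω
P = I²R = (3.49)² × 2.359 = 28.7 W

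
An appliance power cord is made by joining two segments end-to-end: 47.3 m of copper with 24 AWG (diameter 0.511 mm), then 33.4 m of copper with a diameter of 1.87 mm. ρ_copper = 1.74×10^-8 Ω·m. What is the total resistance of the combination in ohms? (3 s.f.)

Segment 1: A = π(0.511/2 mm)² = π(2.5550e-04 m)² = 2.051e-07 m²
R₁ = ρL/A = (1.74×10^-8)(47.3)/(2.051e-07) = 4.013 Ω
Segment 2: A = π(d/2)² = π(9.3500e-04 m)² = 2.746e-06 m²
R₂ = (1.74×10^-8)(33.4)/(2.746e-06) = 0.2116 Ω
R = R₁ + R₂ = 4.22 Ω

4.22 Ω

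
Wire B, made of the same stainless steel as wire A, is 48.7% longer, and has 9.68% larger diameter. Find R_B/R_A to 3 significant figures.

R ∝ L/d², so R_B/R_A = (1 + 48.7/100) × (1 + 9.68/100)⁻²
= 1.487 × 0.8313 = 1.24

1.24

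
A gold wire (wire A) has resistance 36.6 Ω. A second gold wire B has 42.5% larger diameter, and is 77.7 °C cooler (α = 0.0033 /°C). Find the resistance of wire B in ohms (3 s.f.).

R ∝ ρL/d² with ρ ∝ (1+αΔT), so R_B/R_A = (1 + 42.5/100)⁻² × (1 − 0.0033×77.7)
= 0.4925 × 0.7436 = 0.3662
R_B = 0.3662 × 36.6 = 13.4 Ω

13.4 Ω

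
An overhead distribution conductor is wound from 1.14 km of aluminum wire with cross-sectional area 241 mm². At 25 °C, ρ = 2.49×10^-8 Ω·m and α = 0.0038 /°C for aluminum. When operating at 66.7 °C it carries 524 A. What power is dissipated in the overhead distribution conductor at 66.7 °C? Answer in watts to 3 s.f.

A = 241 mm² = 2.410e-04 m²
R₍25₎ = ρL/A = (2.49×10^-8)(1140)/(2.410e-04) = 0.1178 Ω
R₍66.7₎ = R₍25₎(1 + αΔT) = 0.1178 × (1 + 0.0038×41.7) = 0.1364 Ω
P = I²R = (524)² × 0.1364 = 37500 W

37500 W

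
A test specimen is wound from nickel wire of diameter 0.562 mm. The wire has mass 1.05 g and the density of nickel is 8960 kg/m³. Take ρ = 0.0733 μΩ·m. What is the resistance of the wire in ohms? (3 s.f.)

ρ = 0.0733 μΩ·m = 7.33×10^-8 Ω·m
A = π(d/2)² = π(2.8100e-04 m)² = 2.4806e-07 m²
L = m/(density·A) = 0.00105/(8960×2.4806e-07) = 0.4724 m
R = ρL/A = (7.33×10^-8)(0.4724)/(2.4806e-07) = 0.140 Ω

0.140 Ω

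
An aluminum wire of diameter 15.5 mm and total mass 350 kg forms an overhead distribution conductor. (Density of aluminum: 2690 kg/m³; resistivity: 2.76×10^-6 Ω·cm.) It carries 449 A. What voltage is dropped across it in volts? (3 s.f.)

45.3 V

ρ = 2.76×10^-6 Ω·cm = 2.76×10^-8 Ω·m
A = π(d/2)² = π(7.7500e-03 m)² = 1.8869e-04 m²
L = m/(density·A) = 350/(2690×1.8869e-04) = 689.5 m
R = ρL/A = (2.76×10^-8)(689.5)/(1.8869e-04) = 0.1009 Ω
V = IR = 449 × 0.1009 = 45.3 V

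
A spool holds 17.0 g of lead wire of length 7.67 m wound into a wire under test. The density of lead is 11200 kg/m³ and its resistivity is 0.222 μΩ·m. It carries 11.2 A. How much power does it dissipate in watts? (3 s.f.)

ρ = 0.222 μΩ·m = 2.22×10^-7 Ω·m
A = m/(density·L) = 0.017/(11200×7.67) = 1.9790e-07 m²
R = ρL/A = (2.22×10^-7)(7.67)/(1.9790e-07) = 8.604 Ω
P = I²R = (11.2)² × 8.604 = 1080 W

1080 W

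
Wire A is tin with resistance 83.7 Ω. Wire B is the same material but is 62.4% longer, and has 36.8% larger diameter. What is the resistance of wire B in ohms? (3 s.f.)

R ∝ L/d², so R_B/R_A = (1 + 62.4/100) × (1 + 36.8/100)⁻²
= 1.624 × 0.5343 = 0.8678
R_B = 0.8678 × 83.7 = 72.6 Ω

72.6 Ω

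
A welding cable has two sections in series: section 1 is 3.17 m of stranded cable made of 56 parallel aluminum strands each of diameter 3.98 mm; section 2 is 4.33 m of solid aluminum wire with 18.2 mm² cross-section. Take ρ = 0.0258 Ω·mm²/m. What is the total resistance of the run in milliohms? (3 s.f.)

6.26 mΩ

ρ = 0.0258 Ω·mm²/m = 2.58×10^-8 Ω·m
Section 1: A_strand = π(1.9900e-03)² = 1.244e-05 m²; R₁ = ρL/(N·A_s) = (2.58×10^-8)(3.17)/(56×1.244e-05) = 1.174×10^-4 Ω
Section 2: A = 18.2 mm² = 1.820e-05 m²
R₂ = (2.58×10^-8)(4.33)/(1.820e-05) = 0.006138 Ω
R = R₁ + R₂ = 6.26 mΩ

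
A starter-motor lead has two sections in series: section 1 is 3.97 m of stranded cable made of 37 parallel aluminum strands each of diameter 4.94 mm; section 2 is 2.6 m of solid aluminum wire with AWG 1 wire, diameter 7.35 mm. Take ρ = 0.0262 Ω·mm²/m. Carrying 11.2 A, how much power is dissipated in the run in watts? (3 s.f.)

ρ = 0.0262 Ω·mm²/m = 2.62×10^-8 Ω·m
Section 1: A_strand = π(2.4700e-03)² = 1.917e-05 m²; R₁ = ρL/(N·A_s) = (2.62×10^-8)(3.97)/(37×1.917e-05) = 1.467×10^-4 Ω
Section 2: A = π(7.35/2 mm)² = π(3.6750e-03 m)² = 4.243e-05 m²
R₂ = (2.62×10^-8)(2.6)/(4.243e-05) = 0.001605 Ω
R = R₁ + R₂ = 0.001752 Ω
P = I²R = (11.2)² × 0.001752 = 0.220 W

0.220 W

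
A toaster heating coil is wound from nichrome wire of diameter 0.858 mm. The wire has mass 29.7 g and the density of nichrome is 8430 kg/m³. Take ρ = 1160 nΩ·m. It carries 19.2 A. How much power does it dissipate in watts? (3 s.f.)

ρ = 1160 nΩ·m = 1.16×10^-6 Ω·m
A = π(d/2)² = π(4.2900e-04 m)² = 5.7818e-07 m²
L = m/(density·A) = 0.0297/(8430×5.7818e-07) = 6.093 m
R = ρL/A = (1.16×10^-6)(6.093)/(5.7818e-07) = 12.23 Ω
P = I²R = (19.2)² × 12.23 = 4510 W

4510 W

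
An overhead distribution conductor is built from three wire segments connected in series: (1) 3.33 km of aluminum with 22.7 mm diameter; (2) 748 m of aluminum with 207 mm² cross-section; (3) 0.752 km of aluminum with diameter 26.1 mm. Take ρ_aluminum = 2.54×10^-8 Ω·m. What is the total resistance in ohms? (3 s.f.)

Seg 1: A = π(d/2)² = π(1.1350e-02 m)² = 4.047e-04 m²
R_1 = (2.54×10^-8)(3330)/(4.047e-04) = 0.209 Ω
Seg 2: A = 207 mm² = 2.070e-04 m²
R_2 = (2.54×10^-8)(748)/(2.070e-04) = 0.09178 Ω
Seg 3: A = π(d/2)² = π(1.3050e-02 m)² = 5.350e-04 m²
R_3 = (2.54×10^-8)(752)/(5.350e-04) = 0.0357 Ω
R_total = R_1 + R_2 + R_3 = 0.336 Ω

0.336 Ω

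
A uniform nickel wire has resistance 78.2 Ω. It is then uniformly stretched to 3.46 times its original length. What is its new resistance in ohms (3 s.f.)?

936 Ω

Volume constant ⇒ A' = A/k with k = 3.46. R' = ρ(kL)/(A/k) = k²R.
R' = 11.97 × 78.2 = 936 Ω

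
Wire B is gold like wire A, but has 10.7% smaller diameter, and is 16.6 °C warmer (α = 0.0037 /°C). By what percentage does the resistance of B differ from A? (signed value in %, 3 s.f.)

R ∝ ρL/d² with ρ ∝ (1+αΔT), so R_B/R_A = (1 − 10.7/100)⁻² × (1 + 0.0037×16.6)
= 1.254 × 1.061 = 1.331
(R_B − R_A)/R_A = 1.331 − 1 = 33.1%

33.1%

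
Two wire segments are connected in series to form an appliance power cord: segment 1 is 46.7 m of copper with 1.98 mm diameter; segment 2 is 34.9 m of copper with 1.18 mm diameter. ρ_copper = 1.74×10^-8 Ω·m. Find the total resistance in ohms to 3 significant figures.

Segment 1: A = π(d/2)² = π(9.9000e-04 m)² = 3.079e-06 m²
R₁ = ρL/A = (1.74×10^-8)(46.7)/(3.079e-06) = 0.2639 Ω
Segment 2: A = π(d/2)² = π(5.9000e-04 m)² = 1.094e-06 m²
R₂ = (1.74×10^-8)(34.9)/(1.094e-06) = 0.5553 Ω
R = R₁ + R₂ = 0.819 Ω

0.819 Ω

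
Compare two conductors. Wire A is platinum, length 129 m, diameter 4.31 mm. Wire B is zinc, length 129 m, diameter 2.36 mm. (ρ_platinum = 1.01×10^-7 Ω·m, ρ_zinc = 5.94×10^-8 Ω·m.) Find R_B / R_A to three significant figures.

R ∝ ρL/d², so R_B/R_A = (ρ_B/ρ_A) × (d_A/d_B)²
= (5.94×10^-8/1.01×10^-7) × (4.31/2.36)² = 1.96

1.96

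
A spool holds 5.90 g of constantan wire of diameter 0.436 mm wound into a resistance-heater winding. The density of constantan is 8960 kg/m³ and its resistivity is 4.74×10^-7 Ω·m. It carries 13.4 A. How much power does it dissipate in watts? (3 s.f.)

2510 W

A = π(d/2)² = π(2.1800e-04 m)² = 1.4930e-07 m²
L = m/(density·A) = 0.0059/(8960×1.4930e-07) = 4.41 m
R = ρL/A = (4.74×10^-7)(4.41)/(1.4930e-07) = 14 Ω
P = I²R = (13.4)² × 14 = 2510 W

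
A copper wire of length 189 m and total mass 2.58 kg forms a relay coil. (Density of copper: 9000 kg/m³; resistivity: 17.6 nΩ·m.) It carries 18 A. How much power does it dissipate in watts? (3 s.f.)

ρ = 17.6 nΩ·m = 1.76×10^-8 Ω·m
A = m/(density·L) = 2.58/(9000×189) = 1.5168e-06 m²
R = ρL/A = (1.76×10^-8)(189)/(1.5168e-06) = 2.193 Ω
P = I²R = (18)² × 2.193 = 711 W

711 W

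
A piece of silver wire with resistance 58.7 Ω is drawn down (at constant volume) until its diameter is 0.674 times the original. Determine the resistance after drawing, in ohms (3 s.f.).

Volume constant ⇒ L' = L/r² with r = 0.674. R' = ρL'/A' = ρ(L/r²)/(πr²d₀²/4) = R/r⁴.
R' = 4.846 × 58.7 = 284 Ω

284 Ω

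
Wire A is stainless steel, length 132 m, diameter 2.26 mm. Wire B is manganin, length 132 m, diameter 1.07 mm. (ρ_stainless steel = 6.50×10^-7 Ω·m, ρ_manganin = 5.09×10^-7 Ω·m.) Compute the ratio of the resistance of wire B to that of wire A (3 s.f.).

R ∝ ρL/d², so R_B/R_A = (ρ_B/ρ_A) × (d_A/d_B)²
= (5.09×10^-7/6.50×10^-7) × (2.26/1.07)² = 3.49

3.49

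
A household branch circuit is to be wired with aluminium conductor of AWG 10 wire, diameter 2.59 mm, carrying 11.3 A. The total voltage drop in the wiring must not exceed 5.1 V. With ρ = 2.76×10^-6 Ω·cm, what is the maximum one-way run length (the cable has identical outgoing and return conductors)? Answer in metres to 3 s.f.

ρ = 2.76×10^-6 Ω·cm = 2.76×10^-8 Ω·m
A = π(2.59/2 mm)² = π(1.2950e-03 m)² = 5.269e-06 m²
L_max = V_max·A/(2·ρI) = (5.1)(5.269e-06)/(2×2.76×10^-8×11.3) = 43.1 m

43.1 m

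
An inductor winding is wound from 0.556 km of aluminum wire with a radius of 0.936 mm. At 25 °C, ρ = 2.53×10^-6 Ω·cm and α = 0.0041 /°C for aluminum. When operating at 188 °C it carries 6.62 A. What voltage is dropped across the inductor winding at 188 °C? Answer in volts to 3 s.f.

ρ = 2.53×10^-6 Ω·cm = 2.53×10^-8 Ω·m
A = πr² = π(9.3600e-04 m)² = 2.752e-06 m²
R₍25₎ = ρL/A = (2.53×10^-8)(556)/(2.752e-06) = 5.111 Ω
R₍188₎ = R₍25₎(1 + αΔT) = 5.111 × (1 + 0.0041×163) = 8.526 Ω
V = IR = 6.62 × 8.526 = 56.4 V

56.4 V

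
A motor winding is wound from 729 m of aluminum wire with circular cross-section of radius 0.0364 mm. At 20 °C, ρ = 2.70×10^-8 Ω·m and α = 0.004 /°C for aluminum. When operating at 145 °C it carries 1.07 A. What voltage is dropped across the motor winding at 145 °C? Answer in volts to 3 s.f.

A = πr² = π(3.6400e-05 m)² = 4.162e-09 m²
R₍20₎ = ρL/A = (2.70×10^-8)(729)/(4.162e-09) = 4729 Ω
R₍145₎ = R₍20₎(1 + αΔT) = 4729 × (1 + 0.004×125) = 7093 Ω
V = IR = 1.07 × 7093 = 7590 V

7590 V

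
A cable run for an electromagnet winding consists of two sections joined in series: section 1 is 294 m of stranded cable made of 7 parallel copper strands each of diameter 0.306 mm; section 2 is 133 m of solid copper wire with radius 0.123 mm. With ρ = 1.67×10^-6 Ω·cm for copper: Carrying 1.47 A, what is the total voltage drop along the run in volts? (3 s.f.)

ρ = 1.67×10^-6 Ω·cm = 1.67×10^-8 Ω·m
Section 1: A_strand = π(1.5300e-04)² = 7.354e-08 m²; R₁ = ρL/(N·A_s) = (1.67×10^-8)(294)/(7×7.354e-08) = 9.537 Ω
Section 2: A = πr² = π(1.2300e-04 m)² = 4.753e-08 m²
R₂ = (1.67×10^-8)(133)/(4.753e-08) = 46.73 Ω
R = R₁ + R₂ = 56.27 Ω
V = IR = 1.47 × 56.27 = 82.7 V

82.7 V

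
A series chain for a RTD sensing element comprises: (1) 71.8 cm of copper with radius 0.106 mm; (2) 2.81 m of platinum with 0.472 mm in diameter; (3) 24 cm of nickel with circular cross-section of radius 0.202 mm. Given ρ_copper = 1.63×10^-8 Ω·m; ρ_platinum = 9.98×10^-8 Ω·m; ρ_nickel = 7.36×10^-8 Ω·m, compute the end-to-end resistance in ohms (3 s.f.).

2.07 Ω

Seg 1: A = πr² = π(1.0600e-04 m)² = 3.530e-08 m²
R_1 = (1.63×10^-8)(0.718)/(3.530e-08) = 0.3316 Ω
Seg 2: A = π(d/2)² = π(2.3600e-04 m)² = 1.750e-07 m²
R_2 = (9.98×10^-8)(2.81)/(1.750e-07) = 1.603 Ω
Seg 3: A = πr² = π(2.0200e-04 m)² = 1.282e-07 m²
R_3 = (7.36×10^-8)(0.24)/(1.282e-07) = 0.1378 Ω
R_total = R_1 + R_2 + R_3 = 2.07 Ω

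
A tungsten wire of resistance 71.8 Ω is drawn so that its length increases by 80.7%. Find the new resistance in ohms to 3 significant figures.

k = 1 + 80.7/100 = 1.807; volume constant ⇒ A' = A/k, so R' = k²R.
R' = 3.265 × 71.8 = 234 Ω

234 Ω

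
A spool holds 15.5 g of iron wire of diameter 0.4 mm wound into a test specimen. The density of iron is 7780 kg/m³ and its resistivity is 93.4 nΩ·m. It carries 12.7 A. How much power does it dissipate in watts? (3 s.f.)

1900 W

ρ = 93.4 nΩ·m = 9.34×10^-8 Ω·m
A = π(d/2)² = π(2.0000e-04 m)² = 1.2566e-07 m²
L = m/(density·A) = 0.0155/(7780×1.2566e-07) = 15.85 m
R = ρL/A = (9.34×10^-8)(15.85)/(1.2566e-07) = 11.78 Ω
P = I²R = (12.7)² × 11.78 = 1900 W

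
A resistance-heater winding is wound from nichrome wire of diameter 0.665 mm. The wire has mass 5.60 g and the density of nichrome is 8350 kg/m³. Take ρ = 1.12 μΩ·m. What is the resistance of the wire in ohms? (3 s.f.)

ρ = 1.12 μΩ·m = 1.12×10^-6 Ω·m
A = π(d/2)² = π(3.3250e-04 m)² = 3.4732e-07 m²
L = m/(density·A) = 0.0056/(8350×3.4732e-07) = 1.931 m
R = ρL/A = (1.12×10^-6)(1.931)/(3.4732e-07) = 6.23 Ω

6.23 Ω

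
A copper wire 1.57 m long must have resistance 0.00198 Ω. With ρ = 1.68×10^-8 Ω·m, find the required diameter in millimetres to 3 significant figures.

A = ρL/R = (1.68×10^-8)(1.57)/(0.00198) = 1.332e-05 m²
d = 2√(A/π) = 4.118e-03 m = 4.12 mm

4.12 mm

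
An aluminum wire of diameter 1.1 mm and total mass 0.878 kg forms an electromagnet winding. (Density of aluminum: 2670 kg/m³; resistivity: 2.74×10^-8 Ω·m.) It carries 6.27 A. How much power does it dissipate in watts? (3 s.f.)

A = π(d/2)² = π(5.5000e-04 m)² = 9.5033e-07 m²
L = m/(density·A) = 0.878/(2670×9.5033e-07) = 346 m
R = ρL/A = (2.74×10^-8)(346)/(9.5033e-07) = 9.977 Ω
P = I²R = (6.27)² × 9.977 = 392 W

392 W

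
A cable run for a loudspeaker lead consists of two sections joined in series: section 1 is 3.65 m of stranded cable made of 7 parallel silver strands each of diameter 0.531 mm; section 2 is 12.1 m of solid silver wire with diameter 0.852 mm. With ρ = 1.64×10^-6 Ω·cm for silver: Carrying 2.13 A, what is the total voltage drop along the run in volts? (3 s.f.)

0.824 V

ρ = 1.64×10^-6 Ω·cm = 1.64×10^-8 Ω·m
Section 1: A_strand = π(2.6550e-04)² = 2.215e-07 m²; R₁ = ρL/(N·A_s) = (1.64×10^-8)(3.65)/(7×2.215e-07) = 0.03862 Ω
Section 2: A = π(d/2)² = π(4.2600e-04 m)² = 5.701e-07 m²
R₂ = (1.64×10^-8)(12.1)/(5.701e-07) = 0.3481 Ω
R = R₁ + R₂ = 0.3867 Ω
V = IR = 2.13 × 0.3867 = 0.824 V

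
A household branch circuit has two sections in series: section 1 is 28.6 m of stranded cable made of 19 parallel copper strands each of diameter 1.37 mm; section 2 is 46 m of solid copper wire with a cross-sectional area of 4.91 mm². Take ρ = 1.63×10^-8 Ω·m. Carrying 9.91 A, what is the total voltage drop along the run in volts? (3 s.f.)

1.68 V

Section 1: A_strand = π(6.8500e-04)² = 1.474e-06 m²; R₁ = ρL/(N·A_s) = (1.63×10^-8)(28.6)/(19×1.474e-06) = 0.01664 Ω
Section 2: A = 4.91 mm² = 4.910e-06 m²
R₂ = (1.63×10^-8)(46)/(4.910e-06) = 0.1527 Ω
R = R₁ + R₂ = 0.1694 Ω
V = IR = 9.91 × 0.1694 = 1.68 V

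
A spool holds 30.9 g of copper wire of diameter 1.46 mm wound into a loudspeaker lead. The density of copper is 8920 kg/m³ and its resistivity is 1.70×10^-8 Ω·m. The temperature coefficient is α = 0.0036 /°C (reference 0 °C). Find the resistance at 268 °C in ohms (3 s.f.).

A = π(d/2)² = π(7.3000e-04 m)² = 1.6742e-06 m²
L = m/(density·A) = 0.0309/(8920×1.6742e-06) = 2.069 m
R = ρL/A = (1.70×10^-8)(2.069)/(1.6742e-06) = 0.02101 Ω
R(268 °C) = 0.02101 × (1 + 0.0036×268) = 0.0413 Ω

0.0413 Ω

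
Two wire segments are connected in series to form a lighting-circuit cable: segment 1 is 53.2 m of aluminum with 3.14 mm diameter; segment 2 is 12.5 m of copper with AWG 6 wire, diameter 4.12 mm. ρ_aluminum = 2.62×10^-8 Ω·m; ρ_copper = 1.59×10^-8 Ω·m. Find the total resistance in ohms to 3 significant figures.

Segment 1: A = π(d/2)² = π(1.5700e-03 m)² = 7.744e-06 m²
R₁ = ρL/A = (2.62×10^-8)(53.2)/(7.744e-06) = 0.18 Ω
Segment 2: A = π(4.12/2 mm)² = π(2.0600e-03 m)² = 1.333e-05 m²
R₂ = (1.59×10^-8)(12.5)/(1.333e-05) = 0.01491 Ω
R = R₁ + R₂ = 0.195 Ω

0.195 Ω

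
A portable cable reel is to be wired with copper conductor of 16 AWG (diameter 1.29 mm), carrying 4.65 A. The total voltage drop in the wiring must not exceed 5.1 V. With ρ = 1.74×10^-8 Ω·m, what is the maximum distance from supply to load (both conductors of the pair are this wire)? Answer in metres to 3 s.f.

41.2 m

A = π(1.29/2 mm)² = π(6.4500e-04 m)² = 1.307e-06 m²
L_max = V_max·A/(2·ρI) = (5.1)(1.307e-06)/(2×1.74×10^-8×4.65) = 41.2 m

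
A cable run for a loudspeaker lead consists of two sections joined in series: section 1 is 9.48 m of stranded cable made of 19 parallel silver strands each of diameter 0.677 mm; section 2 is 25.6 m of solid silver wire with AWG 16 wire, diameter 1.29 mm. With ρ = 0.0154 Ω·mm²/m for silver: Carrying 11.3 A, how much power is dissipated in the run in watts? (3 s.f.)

41.2 W

ρ = 0.0154 Ω·mm²/m = 1.54×10^-8 Ω·m
Section 1: A_strand = π(3.3850e-04)² = 3.600e-07 m²; R₁ = ρL/(N·A_s) = (1.54×10^-8)(9.48)/(19×3.600e-07) = 0.02135 Ω
Section 2: A = π(1.29/2 mm)² = π(6.4500e-04 m)² = 1.307e-06 m²
R₂ = (1.54×10^-8)(25.6)/(1.307e-06) = 0.3016 Ω
R = R₁ + R₂ = 0.323 Ω
P = I²R = (11.3)² × 0.323 = 41.2 W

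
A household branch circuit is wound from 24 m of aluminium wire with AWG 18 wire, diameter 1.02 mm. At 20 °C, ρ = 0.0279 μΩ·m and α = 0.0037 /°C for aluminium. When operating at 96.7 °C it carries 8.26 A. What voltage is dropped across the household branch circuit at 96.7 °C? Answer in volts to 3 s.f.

8.69 V

ρ = 0.0279 μΩ·m = 2.79×10^-8 Ω·m
A = π(1.02/2 mm)² = π(5.1000e-04 m)² = 8.171e-07 m²
R₍20₎ = ρL/A = (2.79×10^-8)(24)/(8.171e-07) = 0.8195 Ω
R₍96.7₎ = R₍20₎(1 + αΔT) = 0.8195 × (1 + 0.0037×76.7) = 1.052 Ω
V = IR = 8.26 × 1.052 = 8.69 V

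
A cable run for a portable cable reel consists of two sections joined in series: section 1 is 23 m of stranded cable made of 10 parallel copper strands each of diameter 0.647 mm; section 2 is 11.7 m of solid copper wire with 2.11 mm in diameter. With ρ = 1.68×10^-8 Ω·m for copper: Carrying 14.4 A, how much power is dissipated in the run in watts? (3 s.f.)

36.0 W

Section 1: A_strand = π(3.2350e-04)² = 3.288e-07 m²; R₁ = ρL/(N·A_s) = (1.68×10^-8)(23)/(10×3.288e-07) = 0.1175 Ω
Section 2: A = π(d/2)² = π(1.0550e-03 m)² = 3.497e-06 m²
R₂ = (1.68×10^-8)(11.7)/(3.497e-06) = 0.05621 Ω
R = R₁ + R₂ = 0.1737 Ω
P = I²R = (14.4)² × 0.1737 = 36.0 W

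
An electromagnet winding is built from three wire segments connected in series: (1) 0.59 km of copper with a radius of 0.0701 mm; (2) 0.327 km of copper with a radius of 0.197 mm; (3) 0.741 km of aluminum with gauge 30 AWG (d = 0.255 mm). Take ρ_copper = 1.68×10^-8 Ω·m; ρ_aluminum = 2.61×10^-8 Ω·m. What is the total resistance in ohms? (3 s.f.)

1070 Ω

Seg 1: A = πr² = π(7.0100e-05 m)² = 1.544e-08 m²
R_1 = (1.68×10^-8)(590)/(1.544e-08) = 642.1 Ω
Seg 2: A = πr² = π(1.9700e-04 m)² = 1.219e-07 m²
R_2 = (1.68×10^-8)(327)/(1.219e-07) = 45.06 Ω
Seg 3: A = π(0.255/2 mm)² = π(1.2750e-04 m)² = 5.107e-08 m²
R_3 = (2.61×10^-8)(741)/(5.107e-08) = 378.7 Ω
R_total = R_1 + R_2 + R_3 = 1070 Ω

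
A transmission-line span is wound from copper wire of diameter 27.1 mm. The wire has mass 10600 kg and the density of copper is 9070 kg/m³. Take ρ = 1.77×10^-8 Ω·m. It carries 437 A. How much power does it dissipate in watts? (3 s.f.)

11900 W

A = π(d/2)² = π(1.3550e-02 m)² = 5.7680e-04 m²
L = m/(density·A) = 10600/(9070×5.7680e-04) = 2026 m
R = ρL/A = (1.77×10^-8)(2026)/(5.7680e-04) = 0.06217 Ω
P = I²R = (437)² × 0.06217 = 11900 W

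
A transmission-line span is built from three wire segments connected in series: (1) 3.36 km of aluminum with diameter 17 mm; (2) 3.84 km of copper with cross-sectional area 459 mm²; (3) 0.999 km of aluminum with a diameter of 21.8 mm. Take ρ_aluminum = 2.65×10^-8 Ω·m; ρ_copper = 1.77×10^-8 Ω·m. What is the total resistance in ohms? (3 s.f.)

Seg 1: A = π(d/2)² = π(8.5000e-03 m)² = 2.270e-04 m²
R_1 = (2.65×10^-8)(3360)/(2.270e-04) = 0.3923 Ω
Seg 2: A = 459 mm² = 4.590e-04 m²
R_2 = (1.77×10^-8)(3840)/(4.590e-04) = 0.1481 Ω
Seg 3: A = π(d/2)² = π(1.0900e-02 m)² = 3.733e-04 m²
R_3 = (2.65×10^-8)(999)/(3.733e-04) = 0.07093 Ω
R_total = R_1 + R_2 + R_3 = 0.611 Ω

0.611 Ω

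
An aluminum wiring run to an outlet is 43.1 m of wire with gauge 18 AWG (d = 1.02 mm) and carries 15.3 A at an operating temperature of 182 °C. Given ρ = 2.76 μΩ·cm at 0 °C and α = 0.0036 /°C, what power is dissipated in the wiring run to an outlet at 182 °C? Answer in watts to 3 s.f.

ρ = 2.76 μΩ·cm = 2.76×10^-8 Ω·m
A = π(1.02/2 mm)² = π(5.1000e-04 m)² = 8.171e-07 m²
R₍0₎ = ρL/A = (2.76×10^-8)(43.1)/(8.171e-07) = 1.456 Ω
R₍182₎ = R₍0₎(1 + αΔT) = 1.456 × (1 + 0.0036×182) = 2.41 Ω
P = I²R = (15.3)² × 2.41 = 564 W

564 W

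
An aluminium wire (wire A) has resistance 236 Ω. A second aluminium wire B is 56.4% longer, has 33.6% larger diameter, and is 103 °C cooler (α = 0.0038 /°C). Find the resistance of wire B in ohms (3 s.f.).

R ∝ ρL/d² with ρ ∝ (1+αΔT), so R_B/R_A = (1 + 56.4/100) × (1 + 33.6/100)⁻² × (1 − 0.0038×103)
= 1.564 × 0.5603 × 0.6086 = 0.5333
R_B = 0.5333 × 236 = 126 Ω

126 Ω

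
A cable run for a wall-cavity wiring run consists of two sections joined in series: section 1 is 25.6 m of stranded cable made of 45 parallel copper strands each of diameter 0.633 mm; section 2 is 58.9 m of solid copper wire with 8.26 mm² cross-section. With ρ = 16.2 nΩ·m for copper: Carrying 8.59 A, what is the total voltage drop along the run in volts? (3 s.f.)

1.24 V

ρ = 16.2 nΩ·m = 1.62×10^-8 Ω·m
Section 1: A_strand = π(3.1650e-04)² = 3.147e-07 m²; R₁ = ρL/(N·A_s) = (1.62×10^-8)(25.6)/(45×3.147e-07) = 0.02928 Ω
Section 2: A = 8.26 mm² = 8.260e-06 m²
R₂ = (1.62×10^-8)(58.9)/(8.260e-06) = 0.1155 Ω
R = R₁ + R₂ = 0.1448 Ω
V = IR = 8.59 × 0.1448 = 1.24 V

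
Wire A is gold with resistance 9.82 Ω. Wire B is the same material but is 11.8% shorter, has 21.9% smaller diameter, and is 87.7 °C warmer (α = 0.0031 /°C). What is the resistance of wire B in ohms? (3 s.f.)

R ∝ ρL/d² with ρ ∝ (1+αΔT), so R_B/R_A = (1 − 11.8/100) × (1 − 21.9/100)⁻² × (1 + 0.0031×87.7)
= 0.882 × 1.639 × 1.272 = 1.839
R_B = 1.839 × 9.82 = 18.1 Ω

18.1 Ω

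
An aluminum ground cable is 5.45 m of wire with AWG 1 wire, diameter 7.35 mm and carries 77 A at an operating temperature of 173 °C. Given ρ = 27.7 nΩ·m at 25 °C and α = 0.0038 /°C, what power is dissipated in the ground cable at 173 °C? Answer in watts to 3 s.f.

33.0 W

ρ = 27.7 nΩ·m = 2.77×10^-8 Ω·m
A = π(7.35/2 mm)² = π(3.6750e-03 m)² = 4.243e-05 m²
R₍25₎ = ρL/A = (2.77×10^-8)(5.45)/(4.243e-05) = 0.003558 Ω
R₍173₎ = R₍25₎(1 + αΔT) = 0.003558 × (1 + 0.0038×148) = 0.005559 Ω
P = I²R = (77)² × 0.005559 = 33.0 W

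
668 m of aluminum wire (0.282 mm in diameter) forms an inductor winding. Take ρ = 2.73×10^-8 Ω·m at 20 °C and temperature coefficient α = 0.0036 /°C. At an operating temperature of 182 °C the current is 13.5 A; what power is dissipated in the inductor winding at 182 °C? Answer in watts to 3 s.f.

A = π(d/2)² = π(1.4100e-04 m)² = 6.246e-08 m²
R₍20₎ = ρL/A = (2.73×10^-8)(668)/(6.246e-08) = 292 Ω
R₍182₎ = R₍20₎(1 + αΔT) = 292 × (1 + 0.0036×162) = 462.3 Ω
P = I²R = (13.5)² × 462.3 = 84200 W

84200 W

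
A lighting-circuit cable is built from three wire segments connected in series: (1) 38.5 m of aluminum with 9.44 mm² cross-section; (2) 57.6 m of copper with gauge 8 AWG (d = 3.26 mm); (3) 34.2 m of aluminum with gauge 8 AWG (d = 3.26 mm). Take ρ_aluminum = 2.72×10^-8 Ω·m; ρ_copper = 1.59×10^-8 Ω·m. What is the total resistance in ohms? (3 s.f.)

0.332 Ω

Seg 1: A = 9.44 mm² = 9.440e-06 m²
R_1 = (2.72×10^-8)(38.5)/(9.440e-06) = 0.1109 Ω
Seg 2: A = π(3.26/2 mm)² = π(1.6300e-03 m)² = 8.347e-06 m²
R_2 = (1.59×10^-8)(57.6)/(8.347e-06) = 0.1097 Ω
Seg 3: A = π(3.26/2 mm)² = π(1.6300e-03 m)² = 8.347e-06 m²
R_3 = (2.72×10^-8)(34.2)/(8.347e-06) = 0.1114 Ω
R_total = R_1 + R_2 + R_3 = 0.332 Ω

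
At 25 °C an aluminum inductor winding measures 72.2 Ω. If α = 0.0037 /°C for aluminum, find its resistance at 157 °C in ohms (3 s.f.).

107 Ω

ΔT = 157 − 25 = 132 °C
R = R₀(1 + αΔT) = 72.2 × (1 + 0.0037×132) = 72.2 × 1.488 = 107 Ω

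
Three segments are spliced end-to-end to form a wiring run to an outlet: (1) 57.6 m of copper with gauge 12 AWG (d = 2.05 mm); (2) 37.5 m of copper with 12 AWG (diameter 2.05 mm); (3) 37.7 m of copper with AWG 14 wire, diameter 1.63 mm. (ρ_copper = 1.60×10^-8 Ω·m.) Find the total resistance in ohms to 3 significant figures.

Seg 1: A = π(2.05/2 mm)² = π(1.0250e-03 m)² = 3.301e-06 m²
R_1 = (1.60×10^-8)(57.6)/(3.301e-06) = 0.2792 Ω
Seg 2: A = π(2.05/2 mm)² = π(1.0250e-03 m)² = 3.301e-06 m²
R_2 = (1.60×10^-8)(37.5)/(3.301e-06) = 0.1818 Ω
Seg 3: A = π(1.63/2 mm)² = π(8.1500e-04 m)² = 2.087e-06 m²
R_3 = (1.60×10^-8)(37.7)/(2.087e-06) = 0.2891 Ω
R_total = R_1 + R_2 + R_3 = 0.750 Ω

0.750 Ω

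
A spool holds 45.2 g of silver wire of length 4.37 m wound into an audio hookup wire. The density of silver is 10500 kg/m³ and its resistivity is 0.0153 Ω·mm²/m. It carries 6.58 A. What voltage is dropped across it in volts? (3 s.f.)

ρ = 0.0153 Ω·mm²/m = 1.53×10^-8 Ω·m
A = m/(density·L) = 0.0452/(10500×4.37) = 9.8507e-07 m²
R = ρL/A = (1.53×10^-8)(4.37)/(9.8507e-07) = 0.06787 Ω
V = IR = 6.58 × 0.06787 = 0.447 V

0.447 V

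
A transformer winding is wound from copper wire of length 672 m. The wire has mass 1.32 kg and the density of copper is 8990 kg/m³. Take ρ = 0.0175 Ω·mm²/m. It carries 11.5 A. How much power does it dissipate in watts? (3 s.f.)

ρ = 0.0175 Ω·mm²/m = 1.75×10^-8 Ω·m
A = m/(density·L) = 1.32/(8990×672) = 2.1850e-07 m²
R = ρL/A = (1.75×10^-8)(672)/(2.1850e-07) = 53.82 Ω
P = I²R = (11.5)² × 53.82 = 7120 W

7120 W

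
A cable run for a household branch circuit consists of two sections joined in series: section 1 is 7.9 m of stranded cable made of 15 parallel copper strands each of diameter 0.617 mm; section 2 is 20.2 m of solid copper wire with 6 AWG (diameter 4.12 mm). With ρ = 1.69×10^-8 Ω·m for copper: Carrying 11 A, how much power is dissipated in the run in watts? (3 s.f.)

6.70 W

Section 1: A_strand = π(3.0850e-04)² = 2.990e-07 m²; R₁ = ρL/(N·A_s) = (1.69×10^-8)(7.9)/(15×2.990e-07) = 0.02977 Ω
Section 2: A = π(4.12/2 mm)² = π(2.0600e-03 m)² = 1.333e-05 m²
R₂ = (1.69×10^-8)(20.2)/(1.333e-05) = 0.02561 Ω
R = R₁ + R₂ = 0.05538 Ω
P = I²R = (11)² × 0.05538 = 6.70 W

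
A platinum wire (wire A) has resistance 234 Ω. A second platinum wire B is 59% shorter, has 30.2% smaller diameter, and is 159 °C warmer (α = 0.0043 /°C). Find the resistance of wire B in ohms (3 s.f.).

332 Ω

R ∝ ρL/d² with ρ ∝ (1+αΔT), so R_B/R_A = (1 − 59/100) × (1 − 30.2/100)⁻² × (1 + 0.0043×159)
= 0.41 × 2.053 × 1.684 = 1.417
R_B = 1.417 × 234 = 332 Ω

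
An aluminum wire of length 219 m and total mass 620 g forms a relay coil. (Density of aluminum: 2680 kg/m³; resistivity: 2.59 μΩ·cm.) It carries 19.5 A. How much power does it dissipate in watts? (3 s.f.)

ρ = 2.59 μΩ·cm = 2.59×10^-8 Ω·m
A = m/(density·L) = 0.62/(2680×219) = 1.0564e-06 m²
R = ρL/A = (2.59×10^-8)(219)/(1.0564e-06) = 5.369 Ω
P = I²R = (19.5)² × 5.369 = 2040 W

2040 W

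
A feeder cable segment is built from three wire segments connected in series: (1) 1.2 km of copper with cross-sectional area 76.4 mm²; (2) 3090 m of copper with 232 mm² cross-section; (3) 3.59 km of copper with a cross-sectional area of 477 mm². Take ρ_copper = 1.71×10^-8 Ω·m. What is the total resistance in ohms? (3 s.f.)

Seg 1: A = 76.4 mm² = 7.640e-05 m²
R_1 = (1.71×10^-8)(1200)/(7.640e-05) = 0.2686 Ω
Seg 2: A = 232 mm² = 2.320e-04 m²
R_2 = (1.71×10^-8)(3090)/(2.320e-04) = 0.2278 Ω
Seg 3: A = 477 mm² = 4.770e-04 m²
R_3 = (1.71×10^-8)(3590)/(4.770e-04) = 0.1287 Ω
R_total = R_1 + R_2 + R_3 = 0.625 Ω

0.625 Ω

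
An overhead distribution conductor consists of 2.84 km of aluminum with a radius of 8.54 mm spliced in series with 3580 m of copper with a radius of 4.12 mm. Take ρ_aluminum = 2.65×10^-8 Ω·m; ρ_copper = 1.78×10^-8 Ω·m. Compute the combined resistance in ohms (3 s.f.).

Segment 1: A = πr² = π(8.5400e-03 m)² = 2.291e-04 m²
R₁ = ρL/A = (2.65×10^-8)(2840)/(2.291e-04) = 0.3285 Ω
Segment 2: A = πr² = π(4.1200e-03 m)² = 5.333e-05 m²
R₂ = (1.78×10^-8)(3580)/(5.333e-05) = 1.195 Ω
R = R₁ + R₂ = 1.52 Ω

1.52 Ω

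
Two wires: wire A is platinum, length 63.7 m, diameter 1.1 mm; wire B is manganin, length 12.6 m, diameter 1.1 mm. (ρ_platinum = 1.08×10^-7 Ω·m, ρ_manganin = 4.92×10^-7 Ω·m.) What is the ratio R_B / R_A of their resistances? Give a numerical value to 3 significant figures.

0.901

R ∝ ρL/d², so R_B/R_A = (ρ_B/ρ_A) × (L_B/L_A)
= (4.92×10^-7/1.08×10^-7) × (12.6/63.7) = 0.901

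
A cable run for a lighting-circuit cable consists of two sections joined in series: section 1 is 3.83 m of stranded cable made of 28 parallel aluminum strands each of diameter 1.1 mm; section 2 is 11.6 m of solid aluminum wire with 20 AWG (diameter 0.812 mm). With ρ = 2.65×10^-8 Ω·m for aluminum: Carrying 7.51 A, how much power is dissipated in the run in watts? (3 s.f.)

Section 1: A_strand = π(5.5000e-04)² = 9.503e-07 m²; R₁ = ρL/(N·A_s) = (2.65×10^-8)(3.83)/(28×9.503e-07) = 0.003814 Ω
Section 2: A = π(0.812/2 mm)² = π(4.0600e-04 m)² = 5.178e-07 m²
R₂ = (2.65×10^-8)(11.6)/(5.178e-07) = 0.5936 Ω
R = R₁ + R₂ = 0.5974 Ω
P = I²R = (7.51)² × 0.5974 = 33.7 W

33.7 W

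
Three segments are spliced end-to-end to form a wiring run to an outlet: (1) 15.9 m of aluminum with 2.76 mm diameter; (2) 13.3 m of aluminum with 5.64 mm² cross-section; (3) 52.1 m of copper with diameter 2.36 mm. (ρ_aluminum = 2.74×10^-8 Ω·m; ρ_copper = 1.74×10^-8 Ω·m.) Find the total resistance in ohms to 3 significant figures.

Seg 1: A = π(d/2)² = π(1.3800e-03 m)² = 5.983e-06 m²
R_1 = (2.74×10^-8)(15.9)/(5.983e-06) = 0.07282 Ω
Seg 2: A = 5.64 mm² = 5.640e-06 m²
R_2 = (2.74×10^-8)(13.3)/(5.640e-06) = 0.06461 Ω
Seg 3: A = π(d/2)² = π(1.1800e-03 m)² = 4.374e-06 m²
R_3 = (1.74×10^-8)(52.1)/(4.374e-06) = 0.2072 Ω
R_total = R_1 + R_2 + R_3 = 0.345 Ω

0.345 Ω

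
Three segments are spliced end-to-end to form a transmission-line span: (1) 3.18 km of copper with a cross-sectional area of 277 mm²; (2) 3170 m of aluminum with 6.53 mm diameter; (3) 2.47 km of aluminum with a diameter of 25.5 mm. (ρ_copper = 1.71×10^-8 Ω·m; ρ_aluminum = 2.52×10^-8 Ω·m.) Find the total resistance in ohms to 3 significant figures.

Seg 1: A = 277 mm² = 2.770e-04 m²
R_1 = (1.71×10^-8)(3180)/(2.770e-04) = 0.1963 Ω
Seg 2: A = π(d/2)² = π(3.2650e-03 m)² = 3.349e-05 m²
R_2 = (2.52×10^-8)(3170)/(3.349e-05) = 2.385 Ω
Seg 3: A = π(d/2)² = π(1.2750e-02 m)² = 5.107e-04 m²
R_3 = (2.52×10^-8)(2470)/(5.107e-04) = 0.1219 Ω
R_total = R_1 + R_2 + R_3 = 2.70 Ω

2.70 Ω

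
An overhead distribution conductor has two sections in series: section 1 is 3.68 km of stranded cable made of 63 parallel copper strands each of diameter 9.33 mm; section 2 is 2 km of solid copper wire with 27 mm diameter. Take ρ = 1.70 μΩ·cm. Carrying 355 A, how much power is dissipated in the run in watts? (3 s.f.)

ρ = 1.70 μΩ·cm = 1.70×10^-8 Ω·m
Section 1: A_strand = π(4.6650e-03)² = 6.837e-05 m²; R₁ = ρL/(N·A_s) = (1.70×10^-8)(3680)/(63×6.837e-05) = 0.01452 Ω
Section 2: A = π(d/2)² = π(1.3500e-02 m)² = 5.726e-04 m²
R₂ = (1.70×10^-8)(2000)/(5.726e-04) = 0.05938 Ω
R = R₁ + R₂ = 0.07391 Ω
P = I²R = (355)² × 0.07391 = 9310 W

9310 W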